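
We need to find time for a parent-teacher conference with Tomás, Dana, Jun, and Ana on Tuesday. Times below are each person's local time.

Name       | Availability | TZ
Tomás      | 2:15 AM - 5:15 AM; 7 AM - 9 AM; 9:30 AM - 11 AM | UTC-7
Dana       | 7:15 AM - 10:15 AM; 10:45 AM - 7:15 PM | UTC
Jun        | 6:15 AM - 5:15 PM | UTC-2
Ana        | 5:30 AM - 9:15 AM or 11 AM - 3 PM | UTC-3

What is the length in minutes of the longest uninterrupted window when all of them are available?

Tomás in UTC: 09:15-12:15, 14:00-16:00, 16:30-18:00 (add 7h to convert from UTC-7).
Dana in UTC: 07:15-10:15, 10:45-19:15.
Jun in UTC: 08:15-19:15 (add 2h to convert from UTC-2).
Ana in UTC: 08:30-12:15, 14:00-18:00 (add 3h to convert from UTC-3).
Tomás ∩ Dana: 09:15-10:15, 10:45-12:15, 14:00-16:00, 16:30-18:00.
Tomás ∩ Dana ∩ Jun: 09:15-10:15, 10:45-12:15, 14:00-16:00, 16:30-18:00.
Tomás ∩ Dana ∩ Jun ∩ Ana: 09:15-10:15, 10:45-12:15, 14:00-16:00, 16:30-18:00.
The longest is 14:00-16:00 at 120 minutes.

120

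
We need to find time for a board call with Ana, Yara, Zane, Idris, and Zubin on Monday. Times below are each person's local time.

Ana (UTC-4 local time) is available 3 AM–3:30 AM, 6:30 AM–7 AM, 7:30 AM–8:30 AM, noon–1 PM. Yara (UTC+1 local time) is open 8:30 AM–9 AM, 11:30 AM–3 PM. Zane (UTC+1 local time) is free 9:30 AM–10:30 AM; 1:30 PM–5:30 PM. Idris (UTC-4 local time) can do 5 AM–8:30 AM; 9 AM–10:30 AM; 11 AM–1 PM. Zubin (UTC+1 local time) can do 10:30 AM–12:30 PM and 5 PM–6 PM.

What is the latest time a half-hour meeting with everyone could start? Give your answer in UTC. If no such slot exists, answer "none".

Ana in UTC: 07:00-07:30, 10:30-11:00, 11:30-12:30, 16:00-17:00 (add 4h to convert from UTC-4).
Yara in UTC: 07:30-08:00, 10:30-14:00 (subtract 1h to convert from UTC+1).
Zane in UTC: 08:30-09:30, 12:30-16:30 (subtract 1h to convert from UTC+1).
Idris in UTC: 09:00-12:30, 13:00-14:30, 15:00-17:00 (add 4h to convert from UTC-4).
Zubin in UTC: 09:30-11:30, 16:00-17:00 (subtract 1h to convert from UTC+1).
Ana ∩ Yara: 10:30-11:00, 11:30-12:30.
Ana ∩ Yara ∩ Zane: ∅.
Ana ∩ Yara ∩ Zane ∩ Idris: ∅.
Ana ∩ Yara ∩ Zane ∩ Idris ∩ Zubin: ∅.
There is no time when everyone is free.
No common window is at least 30 minutes long.

none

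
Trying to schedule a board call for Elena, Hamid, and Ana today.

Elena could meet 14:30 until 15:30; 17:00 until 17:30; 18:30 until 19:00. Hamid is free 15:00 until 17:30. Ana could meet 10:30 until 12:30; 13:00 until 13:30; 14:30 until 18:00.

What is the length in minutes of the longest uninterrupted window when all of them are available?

30

Elena ∩ Hamid: 15:00-15:30, 17:00-17:30.
Elena ∩ Hamid ∩ Ana: 15:00-15:30, 17:00-17:30.
The longest is 15:00-15:30 at 30 minutes.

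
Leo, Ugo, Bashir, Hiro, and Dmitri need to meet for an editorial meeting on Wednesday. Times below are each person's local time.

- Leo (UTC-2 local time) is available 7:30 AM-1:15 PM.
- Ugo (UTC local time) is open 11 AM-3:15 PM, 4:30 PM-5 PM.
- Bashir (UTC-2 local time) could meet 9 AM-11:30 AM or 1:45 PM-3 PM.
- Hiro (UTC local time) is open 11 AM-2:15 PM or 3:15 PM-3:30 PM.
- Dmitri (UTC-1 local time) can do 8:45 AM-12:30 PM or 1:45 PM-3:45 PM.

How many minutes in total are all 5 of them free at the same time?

Leo in UTC: 09:30-15:15 (add 2h to convert from UTC-2).
Ugo in UTC: 11:00-15:15, 16:30-17:00.
Bashir in UTC: 11:00-13:30, 15:45-17:00 (add 2h to convert from UTC-2).
Hiro in UTC: 11:00-14:15, 15:15-15:30.
Dmitri in UTC: 09:45-13:30, 14:45-16:45 (add 1h to convert from UTC-1).
Leo ∩ Ugo: 11:00-15:15.
Leo ∩ Ugo ∩ Bashir: 11:00-13:30.
Leo ∩ Ugo ∩ Bashir ∩ Hiro: 11:00-13:30.
Leo ∩ Ugo ∩ Bashir ∩ Hiro ∩ Dmitri: 11:00-13:30.
That's a single block of 150 minutes.

150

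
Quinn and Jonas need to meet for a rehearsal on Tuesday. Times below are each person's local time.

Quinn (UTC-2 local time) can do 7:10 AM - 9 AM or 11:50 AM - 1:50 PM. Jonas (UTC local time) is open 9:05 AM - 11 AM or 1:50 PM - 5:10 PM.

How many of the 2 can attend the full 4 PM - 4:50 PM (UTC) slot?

Quinn in UTC: 09:10-11:00, 13:50-15:50 (add 2h to convert from UTC-2).
Jonas in UTC: 09:05-11:00, 13:50-17:10.
Jonas can make the full 16:00-16:50 slot — that's 1.

1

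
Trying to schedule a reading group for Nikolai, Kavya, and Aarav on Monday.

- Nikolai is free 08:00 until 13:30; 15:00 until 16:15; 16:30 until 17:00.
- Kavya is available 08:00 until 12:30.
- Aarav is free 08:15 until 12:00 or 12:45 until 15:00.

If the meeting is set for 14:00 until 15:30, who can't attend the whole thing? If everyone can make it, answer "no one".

Aarav, Kavya, Nikolai

Nikolai: not fully free for 14:00-15:30. Kavya: not fully free for 14:00-15:30. Aarav: not fully free for 14:00-15:30.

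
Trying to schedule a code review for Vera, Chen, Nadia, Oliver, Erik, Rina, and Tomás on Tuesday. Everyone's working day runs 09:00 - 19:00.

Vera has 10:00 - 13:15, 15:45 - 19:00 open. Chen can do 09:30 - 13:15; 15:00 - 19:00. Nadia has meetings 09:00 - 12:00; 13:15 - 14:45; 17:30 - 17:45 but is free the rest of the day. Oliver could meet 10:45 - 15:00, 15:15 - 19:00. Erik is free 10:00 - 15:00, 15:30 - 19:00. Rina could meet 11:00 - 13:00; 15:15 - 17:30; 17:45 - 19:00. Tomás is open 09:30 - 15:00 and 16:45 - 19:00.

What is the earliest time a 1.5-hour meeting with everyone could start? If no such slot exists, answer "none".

none

Vera free: 10:00-13:15, 15:45-19:00.
Chen free: 09:30-13:15, 15:00-19:00.
Nadia free: 12:00-13:15, 14:45-17:30, 17:45-19:00 (invert busy blocks within the working day).
Oliver free: 10:45-15:00, 15:15-19:00.
Erik free: 10:00-15:00, 15:30-19:00.
Rina free: 11:00-13:00, 15:15-17:30, 17:45-19:00.
Tomás free: 09:30-15:00, 16:45-19:00.
Vera ∩ Chen: 10:00-13:15, 15:45-19:00.
Vera ∩ Chen ∩ Nadia: 12:00-13:15, 15:45-17:30, 17:45-19:00.
Vera ∩ Chen ∩ Nadia ∩ Oliver: 12:00-13:15, 15:45-17:30, 17:45-19:00.
Vera ∩ Chen ∩ Nadia ∩ Oliver ∩ Erik: 12:00-13:15, 15:45-17:30, 17:45-19:00.
Vera ∩ Chen ∩ Nadia ∩ Oliver ∩ Erik ∩ Rina: 12:00-13:00, 15:45-17:30, 17:45-19:00.
Vera ∩ Chen ∩ Nadia ∩ Oliver ∩ Erik ∩ Rina ∩ Tomás: 12:00-13:00, 16:45-17:30, 17:45-19:00.
So the common availability across everyone is 12:00-13:00, 16:45-17:30, 17:45-19:00.
No common window is at least 90 minutes long.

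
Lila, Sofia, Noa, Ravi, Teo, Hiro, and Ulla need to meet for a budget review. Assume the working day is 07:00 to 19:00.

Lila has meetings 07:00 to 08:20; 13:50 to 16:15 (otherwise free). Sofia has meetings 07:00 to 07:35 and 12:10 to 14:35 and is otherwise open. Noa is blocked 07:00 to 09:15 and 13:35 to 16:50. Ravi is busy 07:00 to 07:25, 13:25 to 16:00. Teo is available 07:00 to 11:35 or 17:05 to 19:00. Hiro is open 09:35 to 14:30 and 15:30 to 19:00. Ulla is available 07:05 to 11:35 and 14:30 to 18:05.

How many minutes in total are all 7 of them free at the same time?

Lila free: 08:20-13:50, 16:15-19:00 (invert busy blocks within the working day).
Sofia free: 07:35-12:10, 14:35-19:00 (invert busy blocks within the working day).
Noa free: 09:15-13:35, 16:50-19:00 (invert busy blocks within the working day).
Ravi free: 07:25-13:25, 16:00-19:00 (invert busy blocks within the working day).
Teo free: 07:00-11:35, 17:05-19:00.
Hiro free: 09:35-14:30, 15:30-19:00.
Ulla free: 07:05-11:35, 14:30-18:05.
Lila ∩ Sofia: 08:20-12:10, 16:15-19:00.
Lila ∩ Sofia ∩ Noa: 09:15-12:10, 16:50-19:00.
Lila ∩ Sofia ∩ Noa ∩ Ravi: 09:15-12:10, 16:50-19:00.
Lila ∩ Sofia ∩ Noa ∩ Ravi ∩ Teo: 09:15-11:35, 17:05-19:00.
Lila ∩ Sofia ∩ Noa ∩ Ravi ∩ Teo ∩ Hiro: 09:35-11:35, 17:05-19:00.
Lila ∩ Sofia ∩ Noa ∩ Ravi ∩ Teo ∩ Hiro ∩ Ulla: 09:35-11:35, 17:05-18:05.
Summing the common windows: 120 + 60 = 180 minutes.

180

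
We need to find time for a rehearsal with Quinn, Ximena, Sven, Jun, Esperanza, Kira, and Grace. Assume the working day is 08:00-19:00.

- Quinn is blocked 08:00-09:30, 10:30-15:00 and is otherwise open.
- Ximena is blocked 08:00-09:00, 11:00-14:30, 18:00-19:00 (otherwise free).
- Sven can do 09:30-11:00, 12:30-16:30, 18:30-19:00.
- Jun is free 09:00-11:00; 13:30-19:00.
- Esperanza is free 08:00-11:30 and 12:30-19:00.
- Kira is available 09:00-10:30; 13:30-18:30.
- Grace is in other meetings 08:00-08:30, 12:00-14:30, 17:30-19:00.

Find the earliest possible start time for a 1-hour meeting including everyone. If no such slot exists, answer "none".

09:30

Quinn free: 09:30-10:30, 15:00-19:00 (invert busy blocks within the working day).
Ximena free: 09:00-11:00, 14:30-18:00 (invert busy blocks within the working day).
Sven free: 09:30-11:00, 12:30-16:30, 18:30-19:00.
Jun free: 09:00-11:00, 13:30-19:00.
Esperanza free: 08:00-11:30, 12:30-19:00.
Kira free: 09:00-10:30, 13:30-18:30.
Grace free: 08:30-12:00, 14:30-17:30 (invert busy blocks within the working day).
Quinn ∩ Ximena: 09:30-10:30, 15:00-18:00.
Quinn ∩ Ximena ∩ Sven: 09:30-10:30, 15:00-16:30.
Quinn ∩ Ximena ∩ Sven ∩ Jun: 09:30-10:30, 15:00-16:30.
Quinn ∩ Ximena ∩ Sven ∩ Jun ∩ Esperanza: 09:30-10:30, 15:00-16:30.
Quinn ∩ Ximena ∩ Sven ∩ Jun ∩ Esperanza ∩ Kira: 09:30-10:30, 15:00-16:30.
Quinn ∩ Ximena ∩ Sven ∩ Jun ∩ Esperanza ∩ Kira ∩ Grace: 09:30-10:30, 15:00-16:30.
The first common window of at least 60 minutes is 09:30-10:30, so the earliest start is 09:30.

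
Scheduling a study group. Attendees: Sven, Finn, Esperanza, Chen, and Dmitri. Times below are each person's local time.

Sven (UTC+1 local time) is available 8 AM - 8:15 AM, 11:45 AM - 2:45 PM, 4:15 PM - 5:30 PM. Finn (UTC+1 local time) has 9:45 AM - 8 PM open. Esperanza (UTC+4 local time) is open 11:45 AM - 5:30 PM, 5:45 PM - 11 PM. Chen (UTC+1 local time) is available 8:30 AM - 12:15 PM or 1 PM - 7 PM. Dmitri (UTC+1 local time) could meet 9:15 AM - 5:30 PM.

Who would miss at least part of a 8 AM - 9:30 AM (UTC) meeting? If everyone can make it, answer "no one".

Dmitri, Finn, Sven

Sven in UTC: 07:00-07:15, 10:45-13:45, 15:15-16:30 (subtract 1h to convert from UTC+1).
Finn in UTC: 08:45-19:00 (subtract 1h to convert from UTC+1).
Esperanza in UTC: 07:45-13:30, 13:45-19:00 (subtract 4h to convert from UTC+4).
Chen in UTC: 07:30-11:15, 12:00-18:00 (subtract 1h to convert from UTC+1).
Dmitri in UTC: 08:15-16:30 (subtract 1h to convert from UTC+1).
Sven: not fully free for 08:00-09:30. Finn: not fully free for 08:00-09:30. Esperanza: free for 08:00-09:30. Chen: free for 08:00-09:30. Dmitri: not fully free for 08:00-09:30.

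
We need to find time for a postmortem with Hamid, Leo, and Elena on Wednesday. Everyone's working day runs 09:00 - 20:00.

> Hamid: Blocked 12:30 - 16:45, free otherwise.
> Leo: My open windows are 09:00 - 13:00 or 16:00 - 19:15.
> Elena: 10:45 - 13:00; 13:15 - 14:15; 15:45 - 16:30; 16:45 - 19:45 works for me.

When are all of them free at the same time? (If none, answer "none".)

10:45-12:30, 16:45-19:15

Hamid free: 09:00-12:30, 16:45-20:00 (invert busy blocks within the working day).
Leo free: 09:00-13:00, 16:00-19:15.
Elena free: 10:45-13:00, 13:15-14:15, 15:45-16:30, 16:45-19:45.
Hamid ∩ Leo: 09:00-12:30, 16:45-19:15.
Hamid ∩ Leo ∩ Elena: 10:45-12:30, 16:45-19:15.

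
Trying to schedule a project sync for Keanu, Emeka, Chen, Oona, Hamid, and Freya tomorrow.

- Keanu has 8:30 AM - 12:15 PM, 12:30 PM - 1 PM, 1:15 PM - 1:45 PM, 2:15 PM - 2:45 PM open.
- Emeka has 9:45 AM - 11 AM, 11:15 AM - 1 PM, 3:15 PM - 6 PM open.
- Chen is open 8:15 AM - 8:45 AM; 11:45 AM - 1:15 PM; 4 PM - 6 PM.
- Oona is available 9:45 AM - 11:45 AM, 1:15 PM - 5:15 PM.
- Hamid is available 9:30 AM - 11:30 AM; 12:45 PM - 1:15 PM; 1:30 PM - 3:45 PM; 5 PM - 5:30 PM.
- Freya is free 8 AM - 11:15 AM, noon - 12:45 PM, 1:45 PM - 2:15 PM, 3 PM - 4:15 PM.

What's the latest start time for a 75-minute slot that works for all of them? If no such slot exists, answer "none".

Keanu ∩ Emeka: 09:45-11:00, 11:15-12:15, 12:30-13:00.
Keanu ∩ Emeka ∩ Chen: 11:45-12:15, 12:30-13:00.
Keanu ∩ Emeka ∩ Chen ∩ Oona: ∅.
Keanu ∩ Emeka ∩ Chen ∩ Oona ∩ Hamid: ∅.
Keanu ∩ Emeka ∩ Chen ∩ Oona ∩ Hamid ∩ Freya: ∅.
There is no time when everyone is free.
No common window is at least 75 minutes long.

none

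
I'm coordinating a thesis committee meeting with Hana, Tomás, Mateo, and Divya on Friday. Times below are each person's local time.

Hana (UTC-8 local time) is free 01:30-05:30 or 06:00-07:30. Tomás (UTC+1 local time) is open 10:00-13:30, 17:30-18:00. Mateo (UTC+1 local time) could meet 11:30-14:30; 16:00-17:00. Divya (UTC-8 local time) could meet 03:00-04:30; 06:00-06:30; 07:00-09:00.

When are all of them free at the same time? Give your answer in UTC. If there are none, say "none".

11:00-12:30

Hana in UTC: 09:30-13:30, 14:00-15:30 (add 8h to convert from UTC-8).
Tomás in UTC: 09:00-12:30, 16:30-17:00 (subtract 1h to convert from UTC+1).
Mateo in UTC: 10:30-13:30, 15:00-16:00 (subtract 1h to convert from UTC+1).
Divya in UTC: 11:00-12:30, 14:00-14:30, 15:00-17:00 (add 8h to convert from UTC-8).
Hana ∩ Tomás: 09:30-12:30.
Hana ∩ Tomás ∩ Mateo: 10:30-12:30.
Hana ∩ Tomás ∩ Mateo ∩ Divya: 11:00-12:30.
So the common availability across everyone is 11:00-12:30.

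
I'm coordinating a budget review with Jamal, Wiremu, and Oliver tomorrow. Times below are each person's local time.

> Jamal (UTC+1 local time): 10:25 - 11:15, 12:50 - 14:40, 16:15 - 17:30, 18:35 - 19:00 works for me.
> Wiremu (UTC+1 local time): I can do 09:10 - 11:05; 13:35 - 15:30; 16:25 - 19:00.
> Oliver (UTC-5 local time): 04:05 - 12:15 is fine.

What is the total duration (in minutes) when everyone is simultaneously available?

170

Jamal in UTC: 09:25-10:15, 11:50-13:40, 15:15-16:30, 17:35-18:00 (subtract 1h to convert from UTC+1).
Wiremu in UTC: 08:10-10:05, 12:35-14:30, 15:25-18:00 (subtract 1h to convert from UTC+1).
Oliver in UTC: 09:05-17:15 (add 5h to convert from UTC-5).
Jamal ∩ Wiremu: 09:25-10:05, 12:35-13:40, 15:25-16:30, 17:35-18:00.
Jamal ∩ Wiremu ∩ Oliver: 09:25-10:05, 12:35-13:40, 15:25-16:30.
Those are the intersection windows.
Summing the common windows: 40 + 65 + 65 = 170 minutes.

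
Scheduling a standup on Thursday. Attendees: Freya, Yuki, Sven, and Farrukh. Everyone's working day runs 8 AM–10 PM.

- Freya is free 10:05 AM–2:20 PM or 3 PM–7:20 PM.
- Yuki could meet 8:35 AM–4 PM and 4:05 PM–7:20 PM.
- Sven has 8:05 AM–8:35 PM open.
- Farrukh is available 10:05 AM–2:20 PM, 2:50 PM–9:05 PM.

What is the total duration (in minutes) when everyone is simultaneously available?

510

Freya ∩ Yuki: 10:05-14:20, 15:00-16:00, 16:05-19:20.
Freya ∩ Yuki ∩ Sven: 10:05-14:20, 15:00-16:00, 16:05-19:20.
Freya ∩ Yuki ∩ Sven ∩ Farrukh: 10:05-14:20, 15:00-16:00, 16:05-19:20.
Those are the intersection windows.
Summing the common windows: 255 + 60 + 195 = 510 minutes.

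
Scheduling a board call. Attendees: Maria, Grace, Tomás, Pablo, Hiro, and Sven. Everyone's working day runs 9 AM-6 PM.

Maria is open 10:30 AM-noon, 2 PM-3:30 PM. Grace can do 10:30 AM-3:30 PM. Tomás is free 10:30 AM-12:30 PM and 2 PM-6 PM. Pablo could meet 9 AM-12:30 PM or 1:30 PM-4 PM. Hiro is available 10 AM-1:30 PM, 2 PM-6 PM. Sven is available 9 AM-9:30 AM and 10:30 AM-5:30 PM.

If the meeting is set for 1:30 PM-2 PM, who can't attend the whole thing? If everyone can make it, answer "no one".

Hiro, Maria, Tomás

Maria: not fully free for 13:30-14:00. Grace: free for 13:30-14:00. Tomás: not fully free for 13:30-14:00. Pablo: free for 13:30-14:00. Hiro: not fully free for 13:30-14:00. Sven: free for 13:30-14:00.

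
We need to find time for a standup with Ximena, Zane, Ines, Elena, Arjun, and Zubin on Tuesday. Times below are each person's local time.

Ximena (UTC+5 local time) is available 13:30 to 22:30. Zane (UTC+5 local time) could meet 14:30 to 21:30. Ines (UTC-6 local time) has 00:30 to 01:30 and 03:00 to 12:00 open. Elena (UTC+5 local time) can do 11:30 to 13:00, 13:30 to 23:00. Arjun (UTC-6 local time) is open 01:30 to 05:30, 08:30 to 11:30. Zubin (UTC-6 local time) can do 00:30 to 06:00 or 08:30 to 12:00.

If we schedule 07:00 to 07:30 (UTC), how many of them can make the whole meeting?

3

Ximena in UTC: 08:30-17:30 (subtract 5h to convert from UTC+5).
Zane in UTC: 09:30-16:30 (subtract 5h to convert from UTC+5).
Ines in UTC: 06:30-07:30, 09:00-18:00 (add 6h to convert from UTC-6).
Elena in UTC: 06:30-08:00, 08:30-18:00 (subtract 5h to convert from UTC+5).
Arjun in UTC: 07:30-11:30, 14:30-17:30 (add 6h to convert from UTC-6).
Zubin in UTC: 06:30-12:00, 14:30-18:00 (add 6h to convert from UTC-6).
Ines, Elena, and Zubin can make the full 07:00-07:30 slot — that's 3.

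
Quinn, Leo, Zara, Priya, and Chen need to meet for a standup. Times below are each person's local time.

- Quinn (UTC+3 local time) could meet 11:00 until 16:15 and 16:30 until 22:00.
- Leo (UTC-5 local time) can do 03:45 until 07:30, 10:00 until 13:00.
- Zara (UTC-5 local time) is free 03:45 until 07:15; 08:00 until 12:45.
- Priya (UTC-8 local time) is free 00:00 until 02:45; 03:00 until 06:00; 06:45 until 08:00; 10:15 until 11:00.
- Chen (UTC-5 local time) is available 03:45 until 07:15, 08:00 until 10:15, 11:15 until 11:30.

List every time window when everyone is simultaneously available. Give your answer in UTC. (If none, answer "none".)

Quinn in UTC: 08:00-13:15, 13:30-19:00 (subtract 3h to convert from UTC+3).
Leo in UTC: 08:45-12:30, 15:00-18:00 (add 5h to convert from UTC-5).
Zara in UTC: 08:45-12:15, 13:00-17:45 (add 5h to convert from UTC-5).
Priya in UTC: 08:00-10:45, 11:00-14:00, 14:45-16:00, 18:15-19:00 (add 8h to convert from UTC-8).
Chen in UTC: 08:45-12:15, 13:00-15:15, 16:15-16:30 (add 5h to convert from UTC-5).
Quinn ∩ Leo: 08:45-12:30, 15:00-18:00.
Quinn ∩ Leo ∩ Zara: 08:45-12:15, 15:00-17:45.
Quinn ∩ Leo ∩ Zara ∩ Priya: 08:45-10:45, 11:00-12:15, 15:00-16:00.
Quinn ∩ Leo ∩ Zara ∩ Priya ∩ Chen: 08:45-10:45, 11:00-12:15, 15:00-15:15.

08:45-10:45, 11:00-12:15, 15:00-15:15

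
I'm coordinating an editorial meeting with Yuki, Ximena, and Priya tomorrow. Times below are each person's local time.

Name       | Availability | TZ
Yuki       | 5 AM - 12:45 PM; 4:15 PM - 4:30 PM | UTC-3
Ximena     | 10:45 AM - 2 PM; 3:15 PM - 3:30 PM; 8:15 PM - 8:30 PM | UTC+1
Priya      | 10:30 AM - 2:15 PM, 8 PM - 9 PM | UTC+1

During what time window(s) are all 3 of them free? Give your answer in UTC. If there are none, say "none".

09:45-13:00, 19:15-19:30

Yuki in UTC: 08:00-15:45, 19:15-19:30 (add 3h to convert from UTC-3).
Ximena in UTC: 09:45-13:00, 14:15-14:30, 19:15-19:30 (subtract 1h to convert from UTC+1).
Priya in UTC: 09:30-13:15, 19:00-20:00 (subtract 1h to convert from UTC+1).
Yuki ∩ Ximena: 09:45-13:00, 14:15-14:30, 19:15-19:30.
Yuki ∩ Ximena ∩ Priya: 09:45-13:00, 19:15-19:30.
So the common availability across everyone is 09:45-13:00, 19:15-19:30.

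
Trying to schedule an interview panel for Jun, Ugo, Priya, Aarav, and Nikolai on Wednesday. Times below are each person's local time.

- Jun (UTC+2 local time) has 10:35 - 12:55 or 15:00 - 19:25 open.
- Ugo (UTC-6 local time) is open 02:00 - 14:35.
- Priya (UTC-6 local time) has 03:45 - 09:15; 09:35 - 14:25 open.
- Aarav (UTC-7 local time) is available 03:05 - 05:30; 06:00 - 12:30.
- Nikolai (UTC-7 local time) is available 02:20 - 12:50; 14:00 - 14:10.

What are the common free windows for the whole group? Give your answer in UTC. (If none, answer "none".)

Jun in UTC: 08:35-10:55, 13:00-17:25 (subtract 2h to convert from UTC+2).
Ugo in UTC: 08:00-20:35 (add 6h to convert from UTC-6).
Priya in UTC: 09:45-15:15, 15:35-20:25 (add 6h to convert from UTC-6).
Aarav in UTC: 10:05-12:30, 13:00-19:30 (add 7h to convert from UTC-7).
Nikolai in UTC: 09:20-19:50, 21:00-21:10 (add 7h to convert from UTC-7).
Jun ∩ Ugo: 08:35-10:55, 13:00-17:25.
Jun ∩ Ugo ∩ Priya: 09:45-10:55, 13:00-15:15, 15:35-17:25.
Jun ∩ Ugo ∩ Priya ∩ Aarav: 10:05-10:55, 13:00-15:15, 15:35-17:25.
Jun ∩ Ugo ∩ Priya ∩ Aarav ∩ Nikolai: 10:05-10:55, 13:00-15:15, 15:35-17:25.

10:05-10:55, 13:00-15:15, 15:35-17:25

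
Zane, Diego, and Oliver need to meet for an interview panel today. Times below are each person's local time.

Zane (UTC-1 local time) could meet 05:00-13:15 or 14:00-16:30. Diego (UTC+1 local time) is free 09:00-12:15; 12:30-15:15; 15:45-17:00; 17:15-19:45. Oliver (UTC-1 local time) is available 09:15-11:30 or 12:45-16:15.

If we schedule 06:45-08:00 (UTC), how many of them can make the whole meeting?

Zane in UTC: 06:00-14:15, 15:00-17:30 (add 1h to convert from UTC-1).
Diego in UTC: 08:00-11:15, 11:30-14:15, 14:45-16:00, 16:15-18:45 (subtract 1h to convert from UTC+1).
Oliver in UTC: 10:15-12:30, 13:45-17:15 (add 1h to convert from UTC-1).
Zane can make the full 06:45-08:00 slot — that's 1.

1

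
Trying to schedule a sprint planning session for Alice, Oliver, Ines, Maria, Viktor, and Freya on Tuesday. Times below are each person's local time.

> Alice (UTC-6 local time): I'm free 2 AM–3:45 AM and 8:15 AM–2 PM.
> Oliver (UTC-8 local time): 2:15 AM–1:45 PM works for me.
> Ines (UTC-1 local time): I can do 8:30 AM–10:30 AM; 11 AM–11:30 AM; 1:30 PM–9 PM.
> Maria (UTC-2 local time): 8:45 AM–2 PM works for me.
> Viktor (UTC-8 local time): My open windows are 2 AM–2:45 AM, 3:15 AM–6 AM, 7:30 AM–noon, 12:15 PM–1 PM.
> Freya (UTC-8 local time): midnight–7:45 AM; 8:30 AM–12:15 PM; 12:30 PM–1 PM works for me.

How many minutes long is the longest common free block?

Alice in UTC: 08:00-09:45, 14:15-20:00 (add 6h to convert from UTC-6).
Oliver in UTC: 10:15-21:45 (add 8h to convert from UTC-8).
Ines in UTC: 09:30-11:30, 12:00-12:30, 14:30-22:00 (add 1h to convert from UTC-1).
Maria in UTC: 10:45-16:00 (add 2h to convert from UTC-2).
Viktor in UTC: 10:00-10:45, 11:15-14:00, 15:30-20:00, 20:15-21:00 (add 8h to convert from UTC-8).
Freya in UTC: 08:00-15:45, 16:30-20:15, 20:30-21:00 (add 8h to convert from UTC-8).
Alice ∩ Oliver: 14:15-20:00.
Alice ∩ Oliver ∩ Ines: 14:30-20:00.
Alice ∩ Oliver ∩ Ines ∩ Maria: 14:30-16:00.
Alice ∩ Oliver ∩ Ines ∩ Maria ∩ Viktor: 15:30-16:00.
Alice ∩ Oliver ∩ Ines ∩ Maria ∩ Viktor ∩ Freya: 15:30-15:45.
The longest is 15:30-15:45 at 15 minutes.

15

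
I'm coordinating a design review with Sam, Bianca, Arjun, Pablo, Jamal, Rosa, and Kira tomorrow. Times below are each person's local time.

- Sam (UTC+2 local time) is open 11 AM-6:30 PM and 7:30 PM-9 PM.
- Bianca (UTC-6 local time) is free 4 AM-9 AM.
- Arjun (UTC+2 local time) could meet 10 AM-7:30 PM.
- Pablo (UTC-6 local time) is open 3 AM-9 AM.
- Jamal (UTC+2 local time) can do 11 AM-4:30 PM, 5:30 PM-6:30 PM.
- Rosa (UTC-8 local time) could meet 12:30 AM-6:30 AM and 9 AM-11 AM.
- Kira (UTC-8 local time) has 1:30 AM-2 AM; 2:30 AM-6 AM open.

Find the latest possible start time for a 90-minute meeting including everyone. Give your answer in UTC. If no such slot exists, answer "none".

Sam in UTC: 09:00-16:30, 17:30-19:00 (subtract 2h to convert from UTC+2).
Bianca in UTC: 10:00-15:00 (add 6h to convert from UTC-6).
Arjun in UTC: 08:00-17:30 (subtract 2h to convert from UTC+2).
Pablo in UTC: 09:00-15:00 (add 6h to convert from UTC-6).
Jamal in UTC: 09:00-14:30, 15:30-16:30 (subtract 2h to convert from UTC+2).
Rosa in UTC: 08:30-14:30, 17:00-19:00 (add 8h to convert from UTC-8).
Kira in UTC: 09:30-10:00, 10:30-14:00 (add 8h to convert from UTC-8).
Sam ∩ Bianca: 10:00-15:00.
Sam ∩ Bianca ∩ Arjun: 10:00-15:00.
Sam ∩ Bianca ∩ Arjun ∩ Pablo: 10:00-15:00.
Sam ∩ Bianca ∩ Arjun ∩ Pablo ∩ Jamal: 10:00-14:30.
Sam ∩ Bianca ∩ Arjun ∩ Pablo ∩ Jamal ∩ Rosa: 10:00-14:30.
Sam ∩ Bianca ∩ Arjun ∩ Pablo ∩ Jamal ∩ Rosa ∩ Kira: 10:30-14:00.
The last common window of at least 90 minutes is 10:30-14:00; a 90-minute meeting can start as late as 12:30 and still end by 14:00.

12:30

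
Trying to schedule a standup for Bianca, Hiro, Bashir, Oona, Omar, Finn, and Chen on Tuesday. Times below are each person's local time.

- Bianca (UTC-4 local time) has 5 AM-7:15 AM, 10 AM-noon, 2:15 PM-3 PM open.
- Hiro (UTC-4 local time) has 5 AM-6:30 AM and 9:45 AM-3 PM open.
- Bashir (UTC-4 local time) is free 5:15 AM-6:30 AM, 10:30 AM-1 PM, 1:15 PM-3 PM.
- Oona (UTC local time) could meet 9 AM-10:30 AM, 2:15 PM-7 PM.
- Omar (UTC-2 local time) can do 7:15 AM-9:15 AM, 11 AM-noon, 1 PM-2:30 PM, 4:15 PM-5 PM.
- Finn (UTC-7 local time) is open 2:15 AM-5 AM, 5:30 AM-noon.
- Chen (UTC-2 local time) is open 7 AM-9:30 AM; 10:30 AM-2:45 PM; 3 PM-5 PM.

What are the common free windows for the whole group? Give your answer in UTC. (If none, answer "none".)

Bianca in UTC: 09:00-11:15, 14:00-16:00, 18:15-19:00 (add 4h to convert from UTC-4).
Hiro in UTC: 09:00-10:30, 13:45-19:00 (add 4h to convert from UTC-4).
Bashir in UTC: 09:15-10:30, 14:30-17:00, 17:15-19:00 (add 4h to convert from UTC-4).
Oona in UTC: 09:00-10:30, 14:15-19:00.
Omar in UTC: 09:15-11:15, 13:00-14:00, 15:00-16:30, 18:15-19:00 (add 2h to convert from UTC-2).
Finn in UTC: 09:15-12:00, 12:30-19:00 (add 7h to convert from UTC-7).
Chen in UTC: 09:00-11:30, 12:30-16:45, 17:00-19:00 (add 2h to convert from UTC-2).
Bianca ∩ Hiro: 09:00-10:30, 14:00-16:00, 18:15-19:00.
Bianca ∩ Hiro ∩ Bashir: 09:15-10:30, 14:30-16:00, 18:15-19:00.
Bianca ∩ Hiro ∩ Bashir ∩ Oona: 09:15-10:30, 14:30-16:00, 18:15-19:00.
Bianca ∩ Hiro ∩ Bashir ∩ Oona ∩ Omar: 09:15-10:30, 15:00-16:00, 18:15-19:00.
Bianca ∩ Hiro ∩ Bashir ∩ Oona ∩ Omar ∩ Finn: 09:15-10:30, 15:00-16:00, 18:15-19:00.
Bianca ∩ Hiro ∩ Bashir ∩ Oona ∩ Omar ∩ Finn ∩ Chen: 09:15-10:30, 15:00-16:00, 18:15-19:00.

09:15-10:30, 15:00-16:00, 18:15-19:00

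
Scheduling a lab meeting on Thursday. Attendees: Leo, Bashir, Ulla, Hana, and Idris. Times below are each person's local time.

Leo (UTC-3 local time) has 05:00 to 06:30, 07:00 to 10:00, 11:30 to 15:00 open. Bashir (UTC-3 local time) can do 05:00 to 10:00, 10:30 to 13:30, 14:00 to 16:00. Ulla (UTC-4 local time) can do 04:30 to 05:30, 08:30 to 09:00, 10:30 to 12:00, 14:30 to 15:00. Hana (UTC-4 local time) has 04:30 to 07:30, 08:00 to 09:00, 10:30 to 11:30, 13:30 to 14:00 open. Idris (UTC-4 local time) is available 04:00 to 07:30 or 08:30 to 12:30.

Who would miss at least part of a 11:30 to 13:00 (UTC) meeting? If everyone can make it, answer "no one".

Hana, Idris, Ulla

Leo in UTC: 08:00-09:30, 10:00-13:00, 14:30-18:00 (add 3h to convert from UTC-3).
Bashir in UTC: 08:00-13:00, 13:30-16:30, 17:00-19:00 (add 3h to convert from UTC-3).
Ulla in UTC: 08:30-09:30, 12:30-13:00, 14:30-16:00, 18:30-19:00 (add 4h to convert from UTC-4).
Hana in UTC: 08:30-11:30, 12:00-13:00, 14:30-15:30, 17:30-18:00 (add 4h to convert from UTC-4).
Idris in UTC: 08:00-11:30, 12:30-16:30 (add 4h to convert from UTC-4).
Leo: free for 11:30-13:00. Bashir: free for 11:30-13:00. Ulla: not fully free for 11:30-13:00. Hana: not fully free for 11:30-13:00. Idris: not fully free for 11:30-13:00.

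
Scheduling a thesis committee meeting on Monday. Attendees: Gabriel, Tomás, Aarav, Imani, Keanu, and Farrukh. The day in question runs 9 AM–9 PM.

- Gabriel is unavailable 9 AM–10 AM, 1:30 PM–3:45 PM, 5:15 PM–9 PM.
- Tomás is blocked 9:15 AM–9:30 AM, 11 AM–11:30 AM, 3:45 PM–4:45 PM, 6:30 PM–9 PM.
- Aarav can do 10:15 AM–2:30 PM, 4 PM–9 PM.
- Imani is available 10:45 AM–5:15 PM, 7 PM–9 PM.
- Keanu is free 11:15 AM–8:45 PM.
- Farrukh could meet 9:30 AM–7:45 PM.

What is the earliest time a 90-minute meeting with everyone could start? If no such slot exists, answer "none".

11:30

Gabriel free: 10:00-13:30, 15:45-17:15 (invert busy blocks within the working day).
Tomás free: 09:00-09:15, 09:30-11:00, 11:30-15:45, 16:45-18:30 (invert busy blocks within the working day).
Aarav free: 10:15-14:30, 16:00-21:00.
Imani free: 10:45-17:15, 19:00-21:00.
Keanu free: 11:15-20:45.
Farrukh free: 09:30-19:45.
Gabriel ∩ Tomás: 10:00-11:00, 11:30-13:30, 16:45-17:15.
Gabriel ∩ Tomás ∩ Aarav: 10:15-11:00, 11:30-13:30, 16:45-17:15.
Gabriel ∩ Tomás ∩ Aarav ∩ Imani: 10:45-11:00, 11:30-13:30, 16:45-17:15.
Gabriel ∩ Tomás ∩ Aarav ∩ Imani ∩ Keanu: 11:30-13:30, 16:45-17:15.
Gabriel ∩ Tomás ∩ Aarav ∩ Imani ∩ Keanu ∩ Farrukh: 11:30-13:30, 16:45-17:15.
The first common window of at least 90 minutes is 11:30-13:30, so the earliest start is 11:30.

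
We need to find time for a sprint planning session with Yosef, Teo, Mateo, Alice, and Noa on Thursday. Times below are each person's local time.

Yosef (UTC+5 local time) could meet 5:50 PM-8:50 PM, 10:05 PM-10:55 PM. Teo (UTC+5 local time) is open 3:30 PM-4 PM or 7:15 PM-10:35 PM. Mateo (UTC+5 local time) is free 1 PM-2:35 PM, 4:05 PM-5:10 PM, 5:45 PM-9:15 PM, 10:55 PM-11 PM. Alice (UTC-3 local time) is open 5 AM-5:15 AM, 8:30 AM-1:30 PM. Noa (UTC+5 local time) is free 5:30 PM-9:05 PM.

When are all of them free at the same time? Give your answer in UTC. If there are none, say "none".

14:15-15:50

Yosef in UTC: 12:50-15:50, 17:05-17:55 (subtract 5h to convert from UTC+5).
Teo in UTC: 10:30-11:00, 14:15-17:35 (subtract 5h to convert from UTC+5).
Mateo in UTC: 08:00-09:35, 11:05-12:10, 12:45-16:15, 17:55-18:00 (subtract 5h to convert from UTC+5).
Alice in UTC: 08:00-08:15, 11:30-16:30 (add 3h to convert from UTC-3).
Noa in UTC: 12:30-16:05 (subtract 5h to convert from UTC+5).
Yosef ∩ Teo: 14:15-15:50, 17:05-17:35.
Yosef ∩ Teo ∩ Mateo: 14:15-15:50.
Yosef ∩ Teo ∩ Mateo ∩ Alice: 14:15-15:50.
Yosef ∩ Teo ∩ Mateo ∩ Alice ∩ Noa: 14:15-15:50.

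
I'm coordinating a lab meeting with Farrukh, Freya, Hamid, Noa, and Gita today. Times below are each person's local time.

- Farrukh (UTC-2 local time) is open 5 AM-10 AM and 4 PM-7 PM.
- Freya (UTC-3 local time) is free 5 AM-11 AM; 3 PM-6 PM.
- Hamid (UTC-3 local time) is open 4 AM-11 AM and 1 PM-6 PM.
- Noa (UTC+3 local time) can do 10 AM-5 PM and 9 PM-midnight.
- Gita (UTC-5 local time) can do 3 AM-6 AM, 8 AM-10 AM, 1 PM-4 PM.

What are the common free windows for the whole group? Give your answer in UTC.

08:00-11:00, 18:00-21:00

Farrukh in UTC: 07:00-12:00, 18:00-21:00 (add 2h to convert from UTC-2).
Freya in UTC: 08:00-14:00, 18:00-21:00 (add 3h to convert from UTC-3).
Hamid in UTC: 07:00-14:00, 16:00-21:00 (add 3h to convert from UTC-3).
Noa in UTC: 07:00-14:00, 18:00-21:00 (subtract 3h to convert from UTC+3).
Gita in UTC: 08:00-11:00, 13:00-15:00, 18:00-21:00 (add 5h to convert from UTC-5).
Farrukh ∩ Freya: 08:00-12:00, 18:00-21:00.
Farrukh ∩ Freya ∩ Hamid: 08:00-12:00, 18:00-21:00.
Farrukh ∩ Freya ∩ Hamid ∩ Noa: 08:00-12:00, 18:00-21:00.
Farrukh ∩ Freya ∩ Hamid ∩ Noa ∩ Gita: 08:00-11:00, 18:00-21:00.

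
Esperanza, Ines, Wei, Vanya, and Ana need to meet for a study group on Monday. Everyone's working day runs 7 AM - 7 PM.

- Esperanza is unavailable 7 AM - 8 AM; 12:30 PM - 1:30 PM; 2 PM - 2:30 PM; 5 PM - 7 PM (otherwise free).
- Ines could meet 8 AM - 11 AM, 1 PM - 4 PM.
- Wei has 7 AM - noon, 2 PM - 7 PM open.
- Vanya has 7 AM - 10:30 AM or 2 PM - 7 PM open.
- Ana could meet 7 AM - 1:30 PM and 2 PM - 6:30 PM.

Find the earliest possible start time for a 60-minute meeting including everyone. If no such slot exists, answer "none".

Esperanza free: 08:00-12:30, 13:30-14:00, 14:30-17:00 (invert busy blocks within the working day).
Ines free: 08:00-11:00, 13:00-16:00.
Wei free: 07:00-12:00, 14:00-19:00.
Vanya free: 07:00-10:30, 14:00-19:00.
Ana free: 07:00-13:30, 14:00-18:30.
Esperanza ∩ Ines: 08:00-11:00, 13:30-14:00, 14:30-16:00.
Esperanza ∩ Ines ∩ Wei: 08:00-11:00, 14:30-16:00.
Esperanza ∩ Ines ∩ Wei ∩ Vanya: 08:00-10:30, 14:30-16:00.
Esperanza ∩ Ines ∩ Wei ∩ Vanya ∩ Ana: 08:00-10:30, 14:30-16:00.
So the common availability across everyone is 08:00-10:30, 14:30-16:00.
The first common window of at least 60 minutes is 08:00-10:30, so the earliest start is 08:00.

08:00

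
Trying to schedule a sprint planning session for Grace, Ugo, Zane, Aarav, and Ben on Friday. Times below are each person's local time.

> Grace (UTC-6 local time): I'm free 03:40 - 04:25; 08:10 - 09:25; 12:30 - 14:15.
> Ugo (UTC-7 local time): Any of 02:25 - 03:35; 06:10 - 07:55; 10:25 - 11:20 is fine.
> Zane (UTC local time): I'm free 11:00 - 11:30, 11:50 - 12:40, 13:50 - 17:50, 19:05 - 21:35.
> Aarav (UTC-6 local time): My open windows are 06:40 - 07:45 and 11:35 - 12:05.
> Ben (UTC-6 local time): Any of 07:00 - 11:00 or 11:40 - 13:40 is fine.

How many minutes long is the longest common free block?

Grace in UTC: 09:40-10:25, 14:10-15:25, 18:30-20:15 (add 6h to convert from UTC-6).
Ugo in UTC: 09:25-10:35, 13:10-14:55, 17:25-18:20 (add 7h to convert from UTC-7).
Zane in UTC: 11:00-11:30, 11:50-12:40, 13:50-17:50, 19:05-21:35.
Aarav in UTC: 12:40-13:45, 17:35-18:05 (add 6h to convert from UTC-6).
Ben in UTC: 13:00-17:00, 17:40-19:40 (add 6h to convert from UTC-6).
Grace ∩ Ugo: 09:40-10:25, 14:10-14:55.
Grace ∩ Ugo ∩ Zane: 14:10-14:55.
Grace ∩ Ugo ∩ Zane ∩ Aarav: ∅.
Grace ∩ Ugo ∩ Zane ∩ Aarav ∩ Ben: ∅.
There is no time when everyone is free.
No common window exists, so the longest block is 0 minutes.

0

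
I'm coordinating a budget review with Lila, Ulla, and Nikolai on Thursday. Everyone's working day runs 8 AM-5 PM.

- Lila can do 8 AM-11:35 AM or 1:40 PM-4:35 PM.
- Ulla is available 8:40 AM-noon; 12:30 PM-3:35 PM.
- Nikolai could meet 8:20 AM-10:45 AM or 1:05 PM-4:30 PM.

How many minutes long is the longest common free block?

125

Lila ∩ Ulla: 08:40-11:35, 13:40-15:35.
Lila ∩ Ulla ∩ Nikolai: 08:40-10:45, 13:40-15:35.
Those are the intersection windows.
The longest is 08:40-10:45 at 125 minutes.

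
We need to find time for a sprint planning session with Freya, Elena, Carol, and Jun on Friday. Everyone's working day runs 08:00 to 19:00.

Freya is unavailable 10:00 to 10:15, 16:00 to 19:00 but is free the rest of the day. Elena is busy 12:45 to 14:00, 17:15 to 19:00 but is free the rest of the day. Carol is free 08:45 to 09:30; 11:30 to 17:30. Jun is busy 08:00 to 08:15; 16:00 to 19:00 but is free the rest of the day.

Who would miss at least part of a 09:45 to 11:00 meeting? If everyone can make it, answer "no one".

Carol, Freya

Freya free: 08:00-10:00, 10:15-16:00 (invert busy blocks within the working day).
Elena free: 08:00-12:45, 14:00-17:15 (invert busy blocks within the working day).
Carol free: 08:45-09:30, 11:30-17:30.
Jun free: 08:15-16:00 (invert busy blocks within the working day).
Freya: not fully free for 09:45-11:00. Elena: free for 09:45-11:00. Carol: not fully free for 09:45-11:00. Jun: free for 09:45-11:00.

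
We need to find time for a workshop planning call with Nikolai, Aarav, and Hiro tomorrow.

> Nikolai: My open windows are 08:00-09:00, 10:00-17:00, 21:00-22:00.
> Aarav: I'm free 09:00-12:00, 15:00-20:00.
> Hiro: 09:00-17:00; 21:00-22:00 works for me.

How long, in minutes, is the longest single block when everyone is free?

120

Nikolai ∩ Aarav: 10:00-12:00, 15:00-17:00.
Nikolai ∩ Aarav ∩ Hiro: 10:00-12:00, 15:00-17:00.
Those are the intersection windows.
The longest is 10:00-12:00 at 120 minutes.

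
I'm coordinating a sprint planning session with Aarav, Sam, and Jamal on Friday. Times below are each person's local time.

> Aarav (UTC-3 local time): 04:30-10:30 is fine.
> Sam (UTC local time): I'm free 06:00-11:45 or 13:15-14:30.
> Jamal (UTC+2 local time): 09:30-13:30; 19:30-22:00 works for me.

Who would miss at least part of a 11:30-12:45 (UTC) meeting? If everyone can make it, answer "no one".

Aarav in UTC: 07:30-13:30 (add 3h to convert from UTC-3).
Sam in UTC: 06:00-11:45, 13:15-14:30.
Jamal in UTC: 07:30-11:30, 17:30-20:00 (subtract 2h to convert from UTC+2).
Aarav: free for 11:30-12:45. Sam: not fully free for 11:30-12:45. Jamal: not fully free for 11:30-12:45.

Jamal, Sam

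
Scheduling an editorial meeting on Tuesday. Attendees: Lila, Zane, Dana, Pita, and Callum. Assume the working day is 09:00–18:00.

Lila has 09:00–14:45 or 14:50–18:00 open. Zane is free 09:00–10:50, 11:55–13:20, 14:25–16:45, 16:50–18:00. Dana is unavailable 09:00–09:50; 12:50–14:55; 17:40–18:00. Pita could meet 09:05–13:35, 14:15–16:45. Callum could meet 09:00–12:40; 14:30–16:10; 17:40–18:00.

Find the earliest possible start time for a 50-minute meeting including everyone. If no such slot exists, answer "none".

Lila free: 09:00-14:45, 14:50-18:00.
Zane free: 09:00-10:50, 11:55-13:20, 14:25-16:45, 16:50-18:00.
Dana free: 09:50-12:50, 14:55-17:40 (invert busy blocks within the working day).
Pita free: 09:05-13:35, 14:15-16:45.
Callum free: 09:00-12:40, 14:30-16:10, 17:40-18:00.
Lila ∩ Zane: 09:00-10:50, 11:55-13:20, 14:25-14:45, 14:50-16:45, 16:50-18:00.
Lila ∩ Zane ∩ Dana: 09:50-10:50, 11:55-12:50, 14:55-16:45, 16:50-17:40.
Lila ∩ Zane ∩ Dana ∩ Pita: 09:50-10:50, 11:55-12:50, 14:55-16:45.
Lila ∩ Zane ∩ Dana ∩ Pita ∩ Callum: 09:50-10:50, 11:55-12:40, 14:55-16:10.
Those are the intersection windows.
The first common window of at least 50 minutes is 09:50-10:50, so the earliest start is 09:50.

09:50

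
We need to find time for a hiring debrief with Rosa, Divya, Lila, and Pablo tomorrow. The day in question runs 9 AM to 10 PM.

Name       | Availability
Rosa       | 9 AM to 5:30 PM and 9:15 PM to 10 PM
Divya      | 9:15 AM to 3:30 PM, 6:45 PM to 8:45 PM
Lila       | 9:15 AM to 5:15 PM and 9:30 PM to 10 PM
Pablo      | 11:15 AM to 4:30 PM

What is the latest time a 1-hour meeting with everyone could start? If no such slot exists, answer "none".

14:30

Rosa ∩ Divya: 09:15-15:30.
Rosa ∩ Divya ∩ Lila: 09:15-15:30.
Rosa ∩ Divya ∩ Lila ∩ Pablo: 11:15-15:30.
The last common window of at least 60 minutes is 11:15-15:30; a 60-minute meeting can start as late as 14:30 and still end by 15:30.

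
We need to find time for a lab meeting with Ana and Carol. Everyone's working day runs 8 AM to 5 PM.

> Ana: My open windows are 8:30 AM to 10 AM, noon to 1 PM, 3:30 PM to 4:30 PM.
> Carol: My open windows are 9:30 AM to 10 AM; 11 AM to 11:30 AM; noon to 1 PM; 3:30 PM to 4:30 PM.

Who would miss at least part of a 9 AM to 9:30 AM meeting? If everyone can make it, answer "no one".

Ana: free for 09:00-09:30. Carol: not fully free for 09:00-09:30.

Carol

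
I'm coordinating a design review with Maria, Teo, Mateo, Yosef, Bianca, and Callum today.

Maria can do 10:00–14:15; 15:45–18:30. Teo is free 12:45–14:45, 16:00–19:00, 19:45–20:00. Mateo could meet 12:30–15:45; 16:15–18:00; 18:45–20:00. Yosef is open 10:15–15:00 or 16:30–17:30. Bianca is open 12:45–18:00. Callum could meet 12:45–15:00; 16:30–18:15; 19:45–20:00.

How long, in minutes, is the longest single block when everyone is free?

Maria ∩ Teo: 12:45-14:15, 16:00-18:30.
Maria ∩ Teo ∩ Mateo: 12:45-14:15, 16:15-18:00.
Maria ∩ Teo ∩ Mateo ∩ Yosef: 12:45-14:15, 16:30-17:30.
Maria ∩ Teo ∩ Mateo ∩ Yosef ∩ Bianca: 12:45-14:15, 16:30-17:30.
Maria ∩ Teo ∩ Mateo ∩ Yosef ∩ Bianca ∩ Callum: 12:45-14:15, 16:30-17:30.
The longest is 12:45-14:15 at 90 minutes.

90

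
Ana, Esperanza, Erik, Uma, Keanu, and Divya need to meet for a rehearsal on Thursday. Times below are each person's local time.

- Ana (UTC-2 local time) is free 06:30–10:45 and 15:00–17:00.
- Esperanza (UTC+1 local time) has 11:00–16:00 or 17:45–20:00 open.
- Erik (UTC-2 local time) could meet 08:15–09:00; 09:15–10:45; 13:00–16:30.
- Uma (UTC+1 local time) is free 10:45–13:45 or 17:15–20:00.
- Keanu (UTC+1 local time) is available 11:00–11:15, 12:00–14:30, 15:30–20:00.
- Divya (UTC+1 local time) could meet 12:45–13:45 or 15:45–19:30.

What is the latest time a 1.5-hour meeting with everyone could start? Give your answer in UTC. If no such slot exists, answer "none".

17:00

Ana in UTC: 08:30-12:45, 17:00-19:00 (add 2h to convert from UTC-2).
Esperanza in UTC: 10:00-15:00, 16:45-19:00 (subtract 1h to convert from UTC+1).
Erik in UTC: 10:15-11:00, 11:15-12:45, 15:00-18:30 (add 2h to convert from UTC-2).
Uma in UTC: 09:45-12:45, 16:15-19:00 (subtract 1h to convert from UTC+1).
Keanu in UTC: 10:00-10:15, 11:00-13:30, 14:30-19:00 (subtract 1h to convert from UTC+1).
Divya in UTC: 11:45-12:45, 14:45-18:30 (subtract 1h to convert from UTC+1).
Ana ∩ Esperanza: 10:00-12:45, 17:00-19:00.
Ana ∩ Esperanza ∩ Erik: 10:15-11:00, 11:15-12:45, 17:00-18:30.
Ana ∩ Esperanza ∩ Erik ∩ Uma: 10:15-11:00, 11:15-12:45, 17:00-18:30.
Ana ∩ Esperanza ∩ Erik ∩ Uma ∩ Keanu: 11:15-12:45, 17:00-18:30.
Ana ∩ Esperanza ∩ Erik ∩ Uma ∩ Keanu ∩ Divya: 11:45-12:45, 17:00-18:30.
The last common window of at least 90 minutes is 17:00-18:30; a 90-minute meeting can start as late as 17:00 and still end by 18:30.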